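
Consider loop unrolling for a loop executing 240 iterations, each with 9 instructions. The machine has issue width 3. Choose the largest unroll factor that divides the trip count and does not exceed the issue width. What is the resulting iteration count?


Largest divisor of 240 <= 3 is 3
New iterations = 240 / 3 = 80

80


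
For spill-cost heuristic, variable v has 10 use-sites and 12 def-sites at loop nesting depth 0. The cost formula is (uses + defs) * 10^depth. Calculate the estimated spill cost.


uses + defs = 10 + 12 = 22
10^0 = 1
Spill cost = 22 * 1 = 22

22


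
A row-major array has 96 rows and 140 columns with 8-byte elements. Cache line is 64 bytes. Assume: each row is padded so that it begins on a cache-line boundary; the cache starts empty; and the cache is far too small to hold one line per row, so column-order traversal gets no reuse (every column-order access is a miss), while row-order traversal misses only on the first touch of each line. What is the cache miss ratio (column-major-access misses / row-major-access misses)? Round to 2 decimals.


Each row occupies 140 * 8 = 1120 bytes and starts on a line boundary, so it spans ceil(1120 / 64) = 18 cache lines.
Row-major traversal misses (one per line touched): 96 * ceil(140 * 8 / 64) = 1728
Column-major traversal misses (no reuse, every access misses): 96 * 140 = 13440
Ratio = 13440 / 1728 = 7.78

7.78


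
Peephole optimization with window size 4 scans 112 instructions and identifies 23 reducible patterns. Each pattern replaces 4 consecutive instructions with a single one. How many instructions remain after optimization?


Each match removes 3 instructions.
Total removed = 23 * 3 = 69
Remaining = 112 - 69 = 43

43


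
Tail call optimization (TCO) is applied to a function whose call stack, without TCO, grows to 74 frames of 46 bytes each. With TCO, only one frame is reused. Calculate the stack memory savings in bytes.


Without TCO: 74 * 46 = 3404 bytes
With TCO: reuse 1 frame = 46 bytes
Savings = 3404 - 46 = 3358

3358


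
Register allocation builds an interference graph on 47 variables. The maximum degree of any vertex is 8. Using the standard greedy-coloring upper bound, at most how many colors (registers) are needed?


Greedy coloring never needs more than (max_degree + 1) colors: when coloring a vertex, at most max_degree neighbors are already colored.
Upper bound = 8 + 1 = 9

9


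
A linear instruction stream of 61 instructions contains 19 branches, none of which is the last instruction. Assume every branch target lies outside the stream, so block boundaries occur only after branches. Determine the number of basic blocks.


With no in-sequence branch targets, the leaders are the first instruction plus the instruction after each branch.
Number of basic blocks = branches + 1
= 19 + 1 = 20

20


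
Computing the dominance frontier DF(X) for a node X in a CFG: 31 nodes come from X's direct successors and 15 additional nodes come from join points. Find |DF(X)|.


DF(X) = direct successor contributions + join point contributions
= 31 + 15 = 46

46


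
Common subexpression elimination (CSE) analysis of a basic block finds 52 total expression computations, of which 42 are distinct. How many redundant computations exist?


CSE count = total expressions - unique expressions
= 52 - 42 = 10

10


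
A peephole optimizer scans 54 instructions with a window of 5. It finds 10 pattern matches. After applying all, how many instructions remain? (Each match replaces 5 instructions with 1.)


Each match removes 4 instructions.
Total removed = 10 * 4 = 40
Remaining = 54 - 40 = 14

14


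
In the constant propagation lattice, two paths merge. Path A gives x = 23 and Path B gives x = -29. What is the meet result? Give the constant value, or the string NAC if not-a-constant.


Meet operation: if both paths give the same constant, result is that constant; if they differ, result is NAC (not-a-constant).
Path A: 23, Path B: -29 -> differ
Result: not-a-constant -> NAC

NAC


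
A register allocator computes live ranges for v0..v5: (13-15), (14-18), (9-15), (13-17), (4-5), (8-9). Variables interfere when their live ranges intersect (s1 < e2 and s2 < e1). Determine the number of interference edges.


Check all pairs for overlapping intervals.
Two intervals (s1,e1) and (s2,e2) overlap if s1 < e2 and s2 < e1.
v0 (13-15) vs v1..v5: overlaps v1, v2, v3 -> 3
v1 (14-18) vs v2..v5: overlaps v2, v3 -> 2
v2 (9-15) vs v3..v5: overlaps v3 -> 1
v3 (13-17) vs v4..v5: overlaps none -> 0
v4 (4-5) vs v5: overlaps none -> 0
Total overlapping pairs = 3 + 2 + 1 + 0 + 0 = 6

6


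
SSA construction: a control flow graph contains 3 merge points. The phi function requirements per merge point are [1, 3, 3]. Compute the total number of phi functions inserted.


Total phi functions = sum of phi functions at each join node
= 1 + 3 + 3 = 7

7


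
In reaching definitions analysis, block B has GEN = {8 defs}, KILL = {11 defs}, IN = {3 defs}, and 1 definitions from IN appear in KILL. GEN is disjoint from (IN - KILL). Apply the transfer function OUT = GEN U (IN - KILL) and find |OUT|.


IN - KILL: 3 - 1 = 2 surviving definitions
OUT = GEN + surviving = 8 + 2 = 10

10


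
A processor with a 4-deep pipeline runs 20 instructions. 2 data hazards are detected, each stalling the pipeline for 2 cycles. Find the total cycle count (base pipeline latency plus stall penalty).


Base cycles = 4 + 20 - 1 = 23
Total stalls = 2 * 2 = 4
Total = 23 + 4 = 27

27


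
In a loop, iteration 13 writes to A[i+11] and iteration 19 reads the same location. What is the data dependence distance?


Distance = read iteration - write iteration
= 19 - 13 = 6

6


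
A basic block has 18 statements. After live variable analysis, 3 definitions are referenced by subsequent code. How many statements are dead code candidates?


Dead code = total statements - live definitions
= 18 - 3 = 15

15


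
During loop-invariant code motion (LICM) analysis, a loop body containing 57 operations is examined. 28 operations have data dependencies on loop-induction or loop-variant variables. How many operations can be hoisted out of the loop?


Invariant candidates = total - loop-dependent
= 57 - 28 = 29

29


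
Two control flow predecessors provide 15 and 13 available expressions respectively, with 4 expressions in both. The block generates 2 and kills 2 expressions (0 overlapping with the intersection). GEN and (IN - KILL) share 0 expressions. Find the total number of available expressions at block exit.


IN = intersection of predecessors = 4
IN - KILL = 4 - 0 = 4
|OUT| = |GEN| + |IN - KILL| - |GEN ∩ (IN - KILL)| = 2 + 4 - 0 = 6

6


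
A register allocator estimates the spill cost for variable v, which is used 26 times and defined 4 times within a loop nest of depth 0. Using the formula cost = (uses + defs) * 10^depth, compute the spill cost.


uses + defs = 26 + 4 = 30
10^0 = 1
Spill cost = 30 * 1 = 30

30


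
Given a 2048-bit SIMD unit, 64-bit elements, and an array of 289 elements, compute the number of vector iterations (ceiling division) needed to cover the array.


Width = 2048 / 64 = 32 elements per vector op
Iterations = ceil(289 / 32) = 10

10


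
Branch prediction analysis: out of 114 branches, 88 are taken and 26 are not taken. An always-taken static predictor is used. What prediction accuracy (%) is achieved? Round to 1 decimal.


Predictor: always-taken
Correct predictions = 88
Accuracy = 88 / 114 * 100 = 77.2%

77.2


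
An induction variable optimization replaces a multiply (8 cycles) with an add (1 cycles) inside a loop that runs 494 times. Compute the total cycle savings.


Per-iteration saving = 8 - 1 = 7
Total saved = 494 * 7 = 3458

3458


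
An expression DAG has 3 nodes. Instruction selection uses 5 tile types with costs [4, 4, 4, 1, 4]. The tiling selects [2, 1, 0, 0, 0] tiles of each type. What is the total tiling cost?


Total cost = sum(count_i * cost_i)
= 2*4 + 1*4 + 0*4 + 0*1 + 0*4
= 12

12


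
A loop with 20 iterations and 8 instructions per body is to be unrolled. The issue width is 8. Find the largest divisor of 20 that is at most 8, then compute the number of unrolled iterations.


Largest divisor of 20 <= 8 is 5
New iterations = 20 / 5 = 4

4


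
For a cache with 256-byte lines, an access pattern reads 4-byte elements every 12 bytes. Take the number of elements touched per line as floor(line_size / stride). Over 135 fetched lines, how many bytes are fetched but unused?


Elements per line = floor(256 / 12) = 21
Bytes used per line = 21 * 4 = 84
Wasted per line = 256 - 84 = 172
Total wasted = 172 * 135 = 23220

23220


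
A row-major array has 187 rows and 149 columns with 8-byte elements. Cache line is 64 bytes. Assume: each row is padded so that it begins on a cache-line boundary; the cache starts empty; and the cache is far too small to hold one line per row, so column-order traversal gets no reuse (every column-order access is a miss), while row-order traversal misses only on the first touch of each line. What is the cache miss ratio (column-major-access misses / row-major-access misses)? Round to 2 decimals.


Each row occupies 149 * 8 = 1192 bytes and starts on a line boundary, so it spans ceil(1192 / 64) = 19 cache lines.
Row-major traversal misses (one per line touched): 187 * ceil(149 * 8 / 64) = 3553
Column-major traversal misses (no reuse, every access misses): 187 * 149 = 27863
Ratio = 27863 / 3553 = 7.84

7.84


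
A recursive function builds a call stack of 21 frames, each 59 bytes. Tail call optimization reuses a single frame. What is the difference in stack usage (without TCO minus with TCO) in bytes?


Without TCO: 21 * 59 = 1239 bytes
With TCO: reuse 1 frame = 59 bytes
Savings = 1239 - 59 = 1180

1180


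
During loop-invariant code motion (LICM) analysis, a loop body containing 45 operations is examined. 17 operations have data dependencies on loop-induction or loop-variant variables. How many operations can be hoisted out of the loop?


Invariant candidates = total - loop-dependent
= 45 - 17 = 28

28


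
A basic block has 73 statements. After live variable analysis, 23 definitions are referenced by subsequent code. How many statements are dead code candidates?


Dead code = total statements - live definitions
= 73 - 23 = 50

50


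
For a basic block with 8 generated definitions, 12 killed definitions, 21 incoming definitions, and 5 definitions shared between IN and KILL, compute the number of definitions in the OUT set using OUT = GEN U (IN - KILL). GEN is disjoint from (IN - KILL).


IN - KILL: 21 - 5 = 16 surviving definitions
OUT = GEN + surviving = 8 + 16 = 24

24


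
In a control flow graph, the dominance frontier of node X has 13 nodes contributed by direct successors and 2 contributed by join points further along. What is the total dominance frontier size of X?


DF(X) = direct successor contributions + join point contributions
= 13 + 2 = 15

15


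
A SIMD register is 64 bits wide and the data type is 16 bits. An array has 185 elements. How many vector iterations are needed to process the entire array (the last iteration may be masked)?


Width = 64 / 16 = 4 elements per vector op
Iterations = ceil(185 / 4) = 47

47


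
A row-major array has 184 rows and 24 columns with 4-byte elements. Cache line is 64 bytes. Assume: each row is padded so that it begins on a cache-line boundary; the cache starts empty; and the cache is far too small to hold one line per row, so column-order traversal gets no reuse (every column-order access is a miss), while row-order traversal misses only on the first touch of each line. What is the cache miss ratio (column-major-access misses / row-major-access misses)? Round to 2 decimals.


Each row occupies 24 * 4 = 96 bytes and starts on a line boundary, so it spans ceil(96 / 64) = 2 cache lines.
Row-major traversal misses (one per line touched): 184 * ceil(24 * 4 / 64) = 368
Column-major traversal misses (no reuse, every access misses): 184 * 24 = 4416
Ratio = 4416 / 368 = 12.0

12.0


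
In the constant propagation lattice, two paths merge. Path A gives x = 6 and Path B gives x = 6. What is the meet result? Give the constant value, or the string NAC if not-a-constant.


Meet operation: if both paths give the same constant, result is that constant; if they differ, result is NAC (not-a-constant).
Path A: 6, Path B: 6 -> equal
Result: constant -> 6

6


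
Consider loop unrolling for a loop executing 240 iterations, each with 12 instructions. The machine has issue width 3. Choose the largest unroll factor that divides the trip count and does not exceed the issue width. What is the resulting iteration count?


Largest divisor of 240 <= 3 is 3
New iterations = 240 / 3 = 80

80


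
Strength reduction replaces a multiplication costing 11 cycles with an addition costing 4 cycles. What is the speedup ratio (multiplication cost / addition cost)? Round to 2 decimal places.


Ratio = mult_cost / add_cost = 11 / 4 = 2.75

2.75


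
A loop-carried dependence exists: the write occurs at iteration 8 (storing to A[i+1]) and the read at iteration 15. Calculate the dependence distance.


Distance = read iteration - write iteration
= 15 - 8 = 7

7


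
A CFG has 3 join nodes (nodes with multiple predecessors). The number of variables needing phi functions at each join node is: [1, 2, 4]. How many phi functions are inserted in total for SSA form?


Total phi functions = sum of phi functions at each join node
= 1 + 2 + 4 = 7

7


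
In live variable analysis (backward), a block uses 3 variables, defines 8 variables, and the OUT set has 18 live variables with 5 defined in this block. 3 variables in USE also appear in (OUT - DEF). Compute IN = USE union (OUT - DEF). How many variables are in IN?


OUT - DEF: 18 - 5 = 13
|IN| = |USE| + |OUT - DEF| - |USE ∩ (OUT - DEF)| = 3 + 13 - 3 = 13

13


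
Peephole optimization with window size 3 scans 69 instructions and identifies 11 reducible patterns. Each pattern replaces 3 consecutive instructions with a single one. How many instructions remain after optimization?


Each match removes 2 instructions.
Total removed = 11 * 2 = 22
Remaining = 69 - 22 = 47

47


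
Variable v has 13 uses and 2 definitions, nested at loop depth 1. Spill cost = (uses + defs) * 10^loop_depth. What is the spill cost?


uses + defs = 13 + 2 = 15
10^1 = 10
Spill cost = 15 * 10 = 150

150


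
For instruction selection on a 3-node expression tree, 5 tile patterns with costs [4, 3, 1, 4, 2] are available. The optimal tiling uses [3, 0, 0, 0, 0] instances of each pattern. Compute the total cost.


Total cost = sum(count_i * cost_i)
= 3*4 + 0*3 + 0*1 + 0*4 + 0*2
= 12

12


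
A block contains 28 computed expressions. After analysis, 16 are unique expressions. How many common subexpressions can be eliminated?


CSE count = total expressions - unique expressions
= 28 - 16 = 12

12


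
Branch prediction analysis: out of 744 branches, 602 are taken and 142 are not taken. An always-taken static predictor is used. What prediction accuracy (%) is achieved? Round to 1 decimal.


Predictor: always-taken
Correct predictions = 602
Accuracy = 602 / 744 * 100 = 80.9%

80.9


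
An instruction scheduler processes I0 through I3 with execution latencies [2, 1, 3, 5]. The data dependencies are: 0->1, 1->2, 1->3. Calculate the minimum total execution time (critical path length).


Compute longest path through dependency graph: dist(Ik) = max over predecessors of dist + latency(Ik).
dist(I0) = latency 2 = 2
dist(I1) = dist(I0) + 1 = 2 + 1 = 3
dist(I2) = dist(I1) + 3 = 3 + 3 = 6
dist(I3) = dist(I1) + 5 = 3 + 5 = 8
Critical path = max dist = 8

8


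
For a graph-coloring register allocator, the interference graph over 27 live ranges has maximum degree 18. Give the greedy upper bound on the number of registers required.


Greedy coloring never needs more than (max_degree + 1) colors: when coloring a vertex, at most max_degree neighbors are already colored.
Upper bound = 18 + 1 = 19

19


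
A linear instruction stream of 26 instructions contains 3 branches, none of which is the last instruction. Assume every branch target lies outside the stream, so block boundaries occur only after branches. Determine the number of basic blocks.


With no in-sequence branch targets, the leaders are the first instruction plus the instruction after each branch.
Number of basic blocks = branches + 1
= 3 + 1 = 4

4


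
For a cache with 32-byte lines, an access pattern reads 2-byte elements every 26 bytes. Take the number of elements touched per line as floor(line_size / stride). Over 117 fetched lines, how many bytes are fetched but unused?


Elements per line = floor(32 / 26) = 1
Bytes used per line = 1 * 2 = 2
Wasted per line = 32 - 2 = 30
Total wasted = 30 * 117 = 3510

3510


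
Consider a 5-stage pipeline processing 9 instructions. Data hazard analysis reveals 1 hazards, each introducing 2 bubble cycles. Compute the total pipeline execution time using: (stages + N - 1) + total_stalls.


Base cycles = 5 + 9 - 1 = 13
Total stalls = 1 * 2 = 2
Total = 13 + 2 = 15

15


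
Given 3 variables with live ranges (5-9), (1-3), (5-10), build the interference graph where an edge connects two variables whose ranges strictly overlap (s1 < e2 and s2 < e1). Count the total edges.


Check all pairs for overlapping intervals.
Two intervals (s1,e1) and (s2,e2) overlap if s1 < e2 and s2 < e1.
v0 (5-9) vs v1..v2: overlaps v2 -> 1
v1 (1-3) vs v2: overlaps none -> 0
Total overlapping pairs = 1 + 0 = 1

1


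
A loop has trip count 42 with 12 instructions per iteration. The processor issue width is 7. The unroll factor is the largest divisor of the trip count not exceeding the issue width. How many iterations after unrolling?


Largest divisor of 42 <= 7 is 7
New iterations = 42 / 7 = 6

6


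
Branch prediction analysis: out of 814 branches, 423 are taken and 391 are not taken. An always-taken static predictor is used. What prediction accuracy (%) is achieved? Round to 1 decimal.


Predictor: always-taken
Correct predictions = 423
Accuracy = 423 / 814 * 100 = 52.0%

52.0


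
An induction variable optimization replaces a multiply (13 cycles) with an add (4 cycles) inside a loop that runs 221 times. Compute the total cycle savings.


Per-iteration saving = 13 - 4 = 9
Total saved = 221 * 9 = 1989

1989


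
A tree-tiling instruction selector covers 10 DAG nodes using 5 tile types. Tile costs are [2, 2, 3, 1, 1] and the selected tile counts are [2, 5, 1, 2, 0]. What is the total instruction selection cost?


Total cost = sum(count_i * cost_i)
= 2*2 + 5*2 + 1*3 + 2*1 + 0*1
= 19

19


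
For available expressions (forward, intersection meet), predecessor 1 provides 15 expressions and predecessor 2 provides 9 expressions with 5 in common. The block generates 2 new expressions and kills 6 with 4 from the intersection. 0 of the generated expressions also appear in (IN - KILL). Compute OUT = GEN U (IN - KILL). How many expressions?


IN = intersection of predecessors = 5
IN - KILL = 5 - 4 = 1
|OUT| = |GEN| + |IN - KILL| - |GEN ∩ (IN - KILL)| = 2 + 1 - 0 = 3

3


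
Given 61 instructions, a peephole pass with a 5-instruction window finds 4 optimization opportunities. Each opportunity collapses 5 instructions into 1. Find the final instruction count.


Each match removes 4 instructions.
Total removed = 4 * 4 = 16
Remaining = 61 - 16 = 45

45


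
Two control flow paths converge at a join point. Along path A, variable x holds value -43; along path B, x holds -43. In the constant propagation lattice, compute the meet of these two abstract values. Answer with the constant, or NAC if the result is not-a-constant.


Meet operation: if both paths give the same constant, result is that constant; if they differ, result is NAC (not-a-constant).
Path A: -43, Path B: -43 -> equal
Result: constant -> -43

-43


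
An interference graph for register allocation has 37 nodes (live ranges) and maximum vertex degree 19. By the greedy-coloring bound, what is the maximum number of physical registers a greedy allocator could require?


Greedy coloring never needs more than (max_degree + 1) colors: when coloring a vertex, at most max_degree neighbors are already colored.
Upper bound = 19 + 1 = 20

20


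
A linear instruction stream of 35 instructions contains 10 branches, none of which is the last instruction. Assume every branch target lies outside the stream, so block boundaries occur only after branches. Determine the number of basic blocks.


With no in-sequence branch targets, the leaders are the first instruction plus the instruction after each branch.
Number of basic blocks = branches + 1
= 10 + 1 = 11

11


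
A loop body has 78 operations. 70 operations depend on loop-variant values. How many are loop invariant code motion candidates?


Invariant candidates = total - loop-dependent
= 78 - 70 = 8

8


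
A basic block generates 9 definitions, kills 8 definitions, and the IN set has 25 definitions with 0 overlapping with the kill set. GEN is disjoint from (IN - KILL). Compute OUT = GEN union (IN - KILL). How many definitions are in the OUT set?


IN - KILL: 25 - 0 = 25 surviving definitions
OUT = GEN + surviving = 9 + 25 = 34

34


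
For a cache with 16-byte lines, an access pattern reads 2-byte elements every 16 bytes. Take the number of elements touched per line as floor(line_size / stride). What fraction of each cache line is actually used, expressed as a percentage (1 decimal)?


Elements per cache line = floor(16 / 16) = 1
Bytes used = 1 * 2 = 2
Utilization = 2 / 16 * 100 = 12.5%

12.5


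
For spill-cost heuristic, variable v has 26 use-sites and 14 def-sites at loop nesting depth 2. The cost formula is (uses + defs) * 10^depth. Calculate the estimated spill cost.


uses + defs = 26 + 14 = 40
10^2 = 100
Spill cost = 40 * 100 = 4000

4000


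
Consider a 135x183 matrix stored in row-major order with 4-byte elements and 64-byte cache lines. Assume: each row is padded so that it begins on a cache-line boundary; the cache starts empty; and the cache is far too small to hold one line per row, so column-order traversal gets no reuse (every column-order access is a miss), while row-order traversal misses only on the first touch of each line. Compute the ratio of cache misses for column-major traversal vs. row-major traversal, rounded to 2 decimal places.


Each row occupies 183 * 4 = 732 bytes and starts on a line boundary, so it spans ceil(732 / 64) = 12 cache lines.
Row-major traversal misses (one per line touched): 135 * ceil(183 * 4 / 64) = 1620
Column-major traversal misses (no reuse, every access misses): 135 * 183 = 24705
Ratio = 24705 / 1620 = 15.25

15.25


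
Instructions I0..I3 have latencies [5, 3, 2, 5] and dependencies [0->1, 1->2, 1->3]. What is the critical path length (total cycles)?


Compute longest path through dependency graph: dist(Ik) = max over predecessors of dist + latency(Ik).
dist(I0) = latency 5 = 5
dist(I1) = dist(I0) + 3 = 5 + 3 = 8
dist(I2) = dist(I1) + 2 = 8 + 2 = 10
dist(I3) = dist(I1) + 5 = 8 + 5 = 13
Critical path = max dist = 13

13


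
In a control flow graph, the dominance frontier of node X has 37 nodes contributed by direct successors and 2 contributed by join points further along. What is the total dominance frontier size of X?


DF(X) = direct successor contributions + join point contributions
= 37 + 2 = 39

39


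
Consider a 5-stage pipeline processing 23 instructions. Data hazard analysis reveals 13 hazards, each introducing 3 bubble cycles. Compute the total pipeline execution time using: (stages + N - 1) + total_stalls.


Base cycles = 5 + 23 - 1 = 27
Total stalls = 13 * 3 = 39
Total = 27 + 39 = 66

66


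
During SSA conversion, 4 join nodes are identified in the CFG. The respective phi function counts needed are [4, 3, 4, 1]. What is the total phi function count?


Total phi functions = sum of phi functions at each join node
= 4 + 3 + 4 + 1 = 12

12


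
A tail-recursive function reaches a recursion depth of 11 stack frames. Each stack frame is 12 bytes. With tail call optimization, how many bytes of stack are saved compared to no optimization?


Without TCO: 11 * 12 = 132 bytes
With TCO: reuse 1 frame = 12 bytes
Savings = 132 - 12 = 120

120


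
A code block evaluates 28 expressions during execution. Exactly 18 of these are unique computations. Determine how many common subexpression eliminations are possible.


CSE count = total expressions - unique expressions
= 28 - 18 = 10

10


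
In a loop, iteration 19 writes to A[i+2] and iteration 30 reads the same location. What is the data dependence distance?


Distance = read iteration - write iteration
= 30 - 19 = 11

11


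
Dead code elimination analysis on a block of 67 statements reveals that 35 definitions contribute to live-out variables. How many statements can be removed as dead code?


Dead code = total statements - live definitions
= 67 - 35 = 32

32


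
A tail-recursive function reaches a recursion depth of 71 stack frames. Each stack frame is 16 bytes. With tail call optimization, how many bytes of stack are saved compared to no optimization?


Without TCO: 71 * 16 = 1136 bytes
With TCO: reuse 1 frame = 16 bytes
Savings = 1136 - 16 = 1120

1120


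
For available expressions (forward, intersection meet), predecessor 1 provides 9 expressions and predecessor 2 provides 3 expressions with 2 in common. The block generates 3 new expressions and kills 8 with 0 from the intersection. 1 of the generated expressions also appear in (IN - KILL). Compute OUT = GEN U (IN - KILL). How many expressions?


IN = intersection of predecessors = 2
IN - KILL = 2 - 0 = 2
|OUT| = |GEN| + |IN - KILL| - |GEN ∩ (IN - KILL)| = 3 + 2 - 1 = 4

4


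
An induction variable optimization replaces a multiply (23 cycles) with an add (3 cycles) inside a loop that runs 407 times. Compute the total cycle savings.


Per-iteration saving = 23 - 3 = 20
Total saved = 407 * 20 = 8140

8140


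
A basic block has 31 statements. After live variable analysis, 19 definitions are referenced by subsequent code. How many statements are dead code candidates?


Dead code = total statements - live definitions
= 31 - 19 = 12

12


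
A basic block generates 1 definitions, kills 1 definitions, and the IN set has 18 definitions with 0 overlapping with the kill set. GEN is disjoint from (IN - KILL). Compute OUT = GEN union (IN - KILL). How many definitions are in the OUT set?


IN - KILL: 18 - 0 = 18 surviving definitions
OUT = GEN + surviving = 1 + 18 = 19

19


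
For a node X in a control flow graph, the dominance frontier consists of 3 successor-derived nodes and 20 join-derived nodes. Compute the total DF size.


DF(X) = direct successor contributions + join point contributions
= 3 + 20 = 23

23


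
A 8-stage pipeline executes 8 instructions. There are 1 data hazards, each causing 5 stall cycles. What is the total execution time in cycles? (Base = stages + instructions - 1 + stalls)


Base cycles = 8 + 8 - 1 = 15
Total stalls = 1 * 5 = 5
Total = 15 + 5 = 20

20


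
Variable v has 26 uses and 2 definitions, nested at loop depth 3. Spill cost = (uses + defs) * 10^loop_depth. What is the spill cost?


uses + defs = 26 + 2 = 28
10^3 = 1000
Spill cost = 28 * 1000 = 28000

28000


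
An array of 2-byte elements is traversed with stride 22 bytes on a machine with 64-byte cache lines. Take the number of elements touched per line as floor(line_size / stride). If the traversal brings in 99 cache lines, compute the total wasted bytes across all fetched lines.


Elements per line = floor(64 / 22) = 2
Bytes used per line = 2 * 2 = 4
Wasted per line = 64 - 4 = 60
Total wasted = 60 * 99 = 5940

5940


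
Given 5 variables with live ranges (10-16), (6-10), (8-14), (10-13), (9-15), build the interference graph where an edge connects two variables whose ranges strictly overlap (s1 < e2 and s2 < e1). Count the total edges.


Check all pairs for overlapping intervals.
Two intervals (s1,e1) and (s2,e2) overlap if s1 < e2 and s2 < e1.
v0 (10-16) vs v1..v4: overlaps v2, v3, v4 -> 3
v1 (6-10) vs v2..v4: overlaps v2, v4 -> 2
v2 (8-14) vs v3..v4: overlaps v3, v4 -> 2
v3 (10-13) vs v4: overlaps v4 -> 1
Total overlapping pairs = 3 + 2 + 2 + 1 = 8

8


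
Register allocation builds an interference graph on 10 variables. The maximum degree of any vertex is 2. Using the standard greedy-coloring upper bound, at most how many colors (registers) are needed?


Greedy coloring never needs more than (max_degree + 1) colors: when coloring a vertex, at most max_degree neighbors are already colored.
Upper bound = 2 + 1 = 3

3


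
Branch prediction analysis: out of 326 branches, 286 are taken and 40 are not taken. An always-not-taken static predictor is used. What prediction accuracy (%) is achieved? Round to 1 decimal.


Predictor: always-not-taken
Correct predictions = 40
Accuracy = 40 / 326 * 100 = 12.3%

12.3


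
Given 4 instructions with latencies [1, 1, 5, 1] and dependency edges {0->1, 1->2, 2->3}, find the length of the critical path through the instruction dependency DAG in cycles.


Compute longest path through dependency graph: dist(Ik) = max over predecessors of dist + latency(Ik).
dist(I0) = latency 1 = 1
dist(I1) = dist(I0) + 1 = 1 + 1 = 2
dist(I2) = dist(I1) + 5 = 2 + 5 = 7
dist(I3) = dist(I2) + 1 = 7 + 1 = 8
Critical path = max dist = 8

8


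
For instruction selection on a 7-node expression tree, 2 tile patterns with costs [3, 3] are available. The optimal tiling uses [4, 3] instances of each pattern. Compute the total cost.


Total cost = sum(count_i * cost_i)
= 4*3 + 3*3
= 21

21


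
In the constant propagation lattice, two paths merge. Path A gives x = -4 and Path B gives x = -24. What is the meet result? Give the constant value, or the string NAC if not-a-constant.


Meet operation: if both paths give the same constant, result is that constant; if they differ, result is NAC (not-a-constant).
Path A: -4, Path B: -24 -> differ
Result: not-a-constant -> NAC

NAC


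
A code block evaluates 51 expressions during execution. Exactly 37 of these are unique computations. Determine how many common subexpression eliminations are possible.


CSE count = total expressions - unique expressions
= 51 - 37 = 14

14


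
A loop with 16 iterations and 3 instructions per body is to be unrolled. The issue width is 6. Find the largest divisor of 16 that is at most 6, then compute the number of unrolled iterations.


Largest divisor of 16 <= 6 is 4
New iterations = 16 / 4 = 4

4


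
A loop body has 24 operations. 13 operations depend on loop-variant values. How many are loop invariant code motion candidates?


Invariant candidates = total - loop-dependent
= 24 - 13 = 11

11


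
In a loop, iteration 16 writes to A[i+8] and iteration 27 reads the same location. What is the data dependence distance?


Distance = read iteration - write iteration
= 27 - 16 = 11

11


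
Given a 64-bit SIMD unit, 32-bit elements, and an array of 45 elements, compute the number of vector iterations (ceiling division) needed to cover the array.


Width = 64 / 32 = 2 elements per vector op
Iterations = ceil(45 / 2) = 23

23


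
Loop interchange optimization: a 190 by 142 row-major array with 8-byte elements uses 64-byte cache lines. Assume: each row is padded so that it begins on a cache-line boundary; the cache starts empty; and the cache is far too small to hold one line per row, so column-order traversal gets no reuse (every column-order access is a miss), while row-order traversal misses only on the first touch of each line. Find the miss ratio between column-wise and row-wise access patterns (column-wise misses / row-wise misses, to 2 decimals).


Each row occupies 142 * 8 = 1136 bytes and starts on a line boundary, so it spans ceil(1136 / 64) = 18 cache lines.
Row-major traversal misses (one per line touched): 190 * ceil(142 * 8 / 64) = 3420
Column-major traversal misses (no reuse, every access misses): 190 * 142 = 26980
Ratio = 26980 / 3420 = 7.89

7.89


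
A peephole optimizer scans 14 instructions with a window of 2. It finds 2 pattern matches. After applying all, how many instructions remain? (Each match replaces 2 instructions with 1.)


Each match removes 1 instructions.
Total removed = 2 * 1 = 2
Remaining = 14 - 2 = 12

12


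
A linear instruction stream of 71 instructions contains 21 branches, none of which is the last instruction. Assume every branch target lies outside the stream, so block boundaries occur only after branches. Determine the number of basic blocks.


With no in-sequence branch targets, the leaders are the first instruction plus the instruction after each branch.
Number of basic blocks = branches + 1
= 21 + 1 = 22

22


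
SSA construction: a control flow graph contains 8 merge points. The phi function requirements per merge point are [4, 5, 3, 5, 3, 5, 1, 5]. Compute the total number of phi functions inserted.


Total phi functions = sum of phi functions at each join node
= 4 + 5 + 3 + 5 + 3 + 5 + 1 + 5 = 31

31


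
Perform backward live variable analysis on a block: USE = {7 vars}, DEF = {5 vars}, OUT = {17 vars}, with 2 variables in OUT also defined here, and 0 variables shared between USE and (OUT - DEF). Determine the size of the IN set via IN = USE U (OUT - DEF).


OUT - DEF: 17 - 2 = 15
|IN| = |USE| + |OUT - DEF| - |USE ∩ (OUT - DEF)| = 7 + 15 - 0 = 22

22


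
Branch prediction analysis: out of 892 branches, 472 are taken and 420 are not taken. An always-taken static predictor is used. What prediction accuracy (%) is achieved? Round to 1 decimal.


Predictor: always-taken
Correct predictions = 472
Accuracy = 472 / 892 * 100 = 52.9%

52.9


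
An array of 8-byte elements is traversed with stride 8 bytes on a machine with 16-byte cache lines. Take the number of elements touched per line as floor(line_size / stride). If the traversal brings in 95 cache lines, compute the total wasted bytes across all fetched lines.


Elements per line = floor(16 / 8) = 2
Bytes used per line = 2 * 8 = 16
Wasted per line = 16 - 16 = 0
Total wasted = 0 * 95 = 0

0


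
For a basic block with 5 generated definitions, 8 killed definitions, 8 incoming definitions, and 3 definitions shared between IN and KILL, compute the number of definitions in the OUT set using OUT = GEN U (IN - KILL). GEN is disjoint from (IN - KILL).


IN - KILL: 8 - 3 = 5 surviving definitions
OUT = GEN + surviving = 5 + 5 = 10

10


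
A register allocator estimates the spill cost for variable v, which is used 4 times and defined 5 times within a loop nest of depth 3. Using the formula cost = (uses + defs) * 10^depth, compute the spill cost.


uses + defs = 4 + 5 = 9
10^3 = 1000
Spill cost = 9 * 1000 = 9000

9000


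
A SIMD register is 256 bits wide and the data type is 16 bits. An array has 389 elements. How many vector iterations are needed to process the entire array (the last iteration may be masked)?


Width = 256 / 16 = 16 elements per vector op
Iterations = ceil(389 / 16) = 25

25


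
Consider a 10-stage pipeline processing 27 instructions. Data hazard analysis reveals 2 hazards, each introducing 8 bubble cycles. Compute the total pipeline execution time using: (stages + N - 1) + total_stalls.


Base cycles = 10 + 27 - 1 = 36
Total stalls = 2 * 8 = 16
Total = 36 + 16 = 52

52


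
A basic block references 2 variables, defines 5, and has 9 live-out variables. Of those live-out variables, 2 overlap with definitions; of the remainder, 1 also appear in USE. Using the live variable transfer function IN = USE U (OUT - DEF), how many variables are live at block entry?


OUT - DEF: 9 - 2 = 7
|IN| = |USE| + |OUT - DEF| - |USE ∩ (OUT - DEF)| = 2 + 7 - 1 = 8

8


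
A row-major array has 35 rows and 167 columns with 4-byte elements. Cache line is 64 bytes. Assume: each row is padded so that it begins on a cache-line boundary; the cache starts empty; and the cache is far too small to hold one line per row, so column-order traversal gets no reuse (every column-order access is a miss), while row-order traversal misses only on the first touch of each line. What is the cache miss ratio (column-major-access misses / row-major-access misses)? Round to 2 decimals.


Each row occupies 167 * 4 = 668 bytes and starts on a line boundary, so it spans ceil(668 / 64) = 11 cache lines.
Row-major traversal misses (one per line touched): 35 * ceil(167 * 4 / 64) = 385
Column-major traversal misses (no reuse, every access misses): 35 * 167 = 5845
Ratio = 5845 / 385 = 15.18

15.18


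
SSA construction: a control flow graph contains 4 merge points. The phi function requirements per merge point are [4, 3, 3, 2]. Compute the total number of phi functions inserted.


Total phi functions = sum of phi functions at each join node
= 4 + 3 + 3 + 2 = 12

12


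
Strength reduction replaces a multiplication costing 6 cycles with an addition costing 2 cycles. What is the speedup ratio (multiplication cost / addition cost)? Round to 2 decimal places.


Ratio = mult_cost / add_cost = 6 / 2 = 3.0

3.0


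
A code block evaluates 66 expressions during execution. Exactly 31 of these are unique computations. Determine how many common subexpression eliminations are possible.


CSE count = total expressions - unique expressions
= 66 - 31 = 35

35


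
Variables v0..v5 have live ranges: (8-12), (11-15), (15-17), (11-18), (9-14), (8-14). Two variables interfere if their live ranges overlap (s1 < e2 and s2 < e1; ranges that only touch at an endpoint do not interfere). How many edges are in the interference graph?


Check all pairs for overlapping intervals.
Two intervals (s1,e1) and (s2,e2) overlap if s1 < e2 and s2 < e1.
v0 (8-12) vs v1..v5: overlaps v1, v3, v4, v5 -> 4
v1 (11-15) vs v2..v5: overlaps v3, v4, v5 -> 3
v2 (15-17) vs v3..v5: overlaps v3 -> 1
v3 (11-18) vs v4..v5: overlaps v4, v5 -> 2
v4 (9-14) vs v5: overlaps v5 -> 1
Total overlapping pairs = 4 + 3 + 1 + 2 + 1 = 11

11


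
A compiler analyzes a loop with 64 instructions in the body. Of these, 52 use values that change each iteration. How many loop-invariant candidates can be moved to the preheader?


Invariant candidates = total - loop-dependent
= 64 - 52 = 12

12


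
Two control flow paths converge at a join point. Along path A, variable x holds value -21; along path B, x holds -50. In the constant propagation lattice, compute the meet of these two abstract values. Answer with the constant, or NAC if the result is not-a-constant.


Meet operation: if both paths give the same constant, result is that constant; if they differ, result is NAC (not-a-constant).
Path A: -21, Path B: -50 -> differ
Result: not-a-constant -> NAC

NAC


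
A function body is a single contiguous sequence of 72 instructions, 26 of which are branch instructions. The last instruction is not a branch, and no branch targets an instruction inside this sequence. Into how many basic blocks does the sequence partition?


With no in-sequence branch targets, the leaders are the first instruction plus the instruction after each branch.
Number of basic blocks = branches + 1
= 26 + 1 = 27

27


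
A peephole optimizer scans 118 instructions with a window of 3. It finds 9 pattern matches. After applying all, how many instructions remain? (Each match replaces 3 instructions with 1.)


Each match removes 2 instructions.
Total removed = 9 * 2 = 18
Remaining = 118 - 18 = 100

100


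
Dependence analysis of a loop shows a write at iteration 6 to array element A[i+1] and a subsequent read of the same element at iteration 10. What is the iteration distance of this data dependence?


Distance = read iteration - write iteration
= 10 - 6 = 4

4
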